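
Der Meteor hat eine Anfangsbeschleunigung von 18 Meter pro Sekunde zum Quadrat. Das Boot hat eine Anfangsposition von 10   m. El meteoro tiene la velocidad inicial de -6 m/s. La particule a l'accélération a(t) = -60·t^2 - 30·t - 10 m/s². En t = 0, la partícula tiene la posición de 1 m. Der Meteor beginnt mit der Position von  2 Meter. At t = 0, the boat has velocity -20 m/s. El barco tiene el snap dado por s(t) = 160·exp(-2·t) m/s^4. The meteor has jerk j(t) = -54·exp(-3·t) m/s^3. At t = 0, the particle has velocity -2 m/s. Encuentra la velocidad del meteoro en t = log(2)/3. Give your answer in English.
We need to integrate our jerk equation j(t) = -54·exp(-3·t) 2 times. The integral of jerk, with a(0) = 18, gives acceleration: a(t) = 18·exp(-3·t). Taking ∫a(t)dt and applying v(0) = -6, we find v(t) = -6·exp(-3·t). From the given velocity equation v(t) = -6·exp(-3·t), we substitute t = log(2)/3 to get v = -3.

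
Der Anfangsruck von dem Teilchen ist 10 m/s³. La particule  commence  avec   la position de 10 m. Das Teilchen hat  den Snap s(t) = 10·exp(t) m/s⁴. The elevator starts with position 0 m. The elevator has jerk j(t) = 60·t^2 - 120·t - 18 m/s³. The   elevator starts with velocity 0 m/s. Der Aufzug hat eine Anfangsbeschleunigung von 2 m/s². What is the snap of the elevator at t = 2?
To solve this, we need to take 1 derivative of our jerk equation j(t) = 60·t^2 - 120·t - 18. Taking d/dt of j(t), we find s(t) = 120·t - 120. We have snap s(t) = 120·t - 120. Substituting t = 2: s(2) = 120.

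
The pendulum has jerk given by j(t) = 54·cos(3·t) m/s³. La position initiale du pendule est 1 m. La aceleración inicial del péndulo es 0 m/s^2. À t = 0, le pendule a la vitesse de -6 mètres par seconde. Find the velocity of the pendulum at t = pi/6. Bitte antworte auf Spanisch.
Para resolver esto, necesitamos tomar 2 integrales de nuestra ecuación de la sacudida j(t) = 54·cos(3·t). Tomando ∫j(t)dt y aplicando a(0) = 0, encontramos a(t) = 18·sin(3·t). La integral de la aceleración, con v(0) = -6, da la velocidad: v(t) = -6·cos(3·t). Usando v(t) = -6·cos(3·t) y sustituyendo t = pi/6, encontramos v = 0.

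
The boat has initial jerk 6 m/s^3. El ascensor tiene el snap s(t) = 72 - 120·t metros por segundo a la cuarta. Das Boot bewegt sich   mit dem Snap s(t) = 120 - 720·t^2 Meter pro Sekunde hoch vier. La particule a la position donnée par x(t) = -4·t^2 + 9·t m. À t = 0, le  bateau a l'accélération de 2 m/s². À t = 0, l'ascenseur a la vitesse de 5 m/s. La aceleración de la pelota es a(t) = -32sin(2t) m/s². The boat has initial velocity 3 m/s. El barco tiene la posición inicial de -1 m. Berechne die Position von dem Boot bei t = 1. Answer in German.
Wir müssen das Integral unserer Gleichung für den Snap s(t) = 120 - 720·t^2 4-mal finden. Das Integral von dem Snap ist der Ruck. Mit j(0) = 6 erhalten wir j(t) = -240·t^3 + 120·t + 6. Die Stammfunktion von dem Ruck, mit a(0) = 2, ergibt die Beschleunigung: a(t) = -60·t^4 + 60·t^2 + 6·t + 2. Die Stammfunktion von der Beschleunigung, mit v(0) = 3, ergibt die Geschwindigkeit: v(t) = -12·t^5 + 20·t^3 + 3·t^2 + 2·t + 3. Mit ∫v(t)dt und Anwendung von x(0) = -1, finden wir x(t) = -2·t^6 + 5·t^4 + t^3 + t^2 + 3·t - 1. Aus der Gleichung für die Position x(t) = -2·t^6 + 5·t^4 + t^3 + t^2 + 3·t - 1, setzen wir t = 1 ein und erhalten x = 7.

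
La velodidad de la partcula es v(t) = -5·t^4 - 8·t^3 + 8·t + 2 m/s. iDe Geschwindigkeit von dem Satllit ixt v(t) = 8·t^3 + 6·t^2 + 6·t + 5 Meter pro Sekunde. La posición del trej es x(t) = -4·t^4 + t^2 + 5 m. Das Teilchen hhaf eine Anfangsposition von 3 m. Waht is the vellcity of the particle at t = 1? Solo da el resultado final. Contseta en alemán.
Die Antwort ist -3.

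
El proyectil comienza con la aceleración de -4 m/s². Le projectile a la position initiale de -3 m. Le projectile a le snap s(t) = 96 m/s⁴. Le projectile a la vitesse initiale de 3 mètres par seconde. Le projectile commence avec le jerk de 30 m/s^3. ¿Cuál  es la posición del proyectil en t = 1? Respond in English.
We need to integrate our snap equation s(t) = 96 4 times. The antiderivative of snap, with j(0) = 30, gives jerk: j(t) = 96·t + 30. The antiderivative of jerk is acceleration. Using a(0) = -4, we get a(t) = 48·t^2 + 30·t - 4. Finding the antiderivative of a(t) and using v(0) = 3: v(t) = 16·t^3 + 15·t^2 - 4·t + 3. Finding the antiderivative of v(t) and using x(0) = -3: x(t) = 4·t^4 + 5·t^3 - 2·t^2 + 3·t - 3. From the given position equation x(t) = 4·t^4 + 5·t^3 - 2·t^2 + 3·t - 3, we substitute t = 1 to get x = 7.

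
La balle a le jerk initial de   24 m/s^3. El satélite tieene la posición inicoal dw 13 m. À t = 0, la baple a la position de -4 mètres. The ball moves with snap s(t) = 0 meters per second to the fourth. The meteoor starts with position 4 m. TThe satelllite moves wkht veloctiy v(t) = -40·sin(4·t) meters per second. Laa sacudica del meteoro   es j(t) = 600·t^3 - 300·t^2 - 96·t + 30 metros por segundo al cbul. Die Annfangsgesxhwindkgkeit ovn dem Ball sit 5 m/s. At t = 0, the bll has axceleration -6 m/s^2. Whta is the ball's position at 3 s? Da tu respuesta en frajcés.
En partant du snap s(t) = 0, nous prenons 4 intégrales. En prenant ∫s(t)dt et en appliquant j(0) = 24, nous trouvons j(t) = 24. L'intégrale du jerk, avec a(0) = -6, donne l'accélération: a(t) = 24·t - 6. En intégrant l'accélération et en utilisant la condition initiale v(0) = 5, nous obtenons v(t) = 12·t^2 - 6·t + 5. L'intégrale de la vitesse, avec x(0) = -4, donne la position: x(t) = 4·t^3 - 3·t^2 + 5·t - 4. De l'équation de la position x(t) = 4·t^3 - 3·t^2 + 5·t - 4, nous substituons t = 3 pour obtenir x = 92.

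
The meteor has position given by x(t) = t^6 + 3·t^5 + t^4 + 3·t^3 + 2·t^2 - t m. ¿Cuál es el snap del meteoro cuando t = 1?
Partiendo de la posición x(t) = t^6 + 3·t^5 + t^4 + 3·t^3 + 2·t^2 - t, tomamos 4 derivadas. La derivada de la posición da la velocidad: v(t) = 6·t^5 + 15·t^4 + 4·t^3 + 9·t^2 + 4·t - 1. La derivada de la velocidad da la aceleración: a(t) = 30·t^4 + 60·t^3 + 12·t^2 + 18·t + 4. La derivada de la aceleración da la sacudida: j(t) = 120·t^3 + 180·t^2 + 24·t + 18. Tomando d/dt de j(t), encontramos s(t) = 360·t^2 + 360·t + 24. De la ecuación del snap s(t) = 360·t^2 + 360·t + 24, sustituimos t = 1 para obtener s = 744.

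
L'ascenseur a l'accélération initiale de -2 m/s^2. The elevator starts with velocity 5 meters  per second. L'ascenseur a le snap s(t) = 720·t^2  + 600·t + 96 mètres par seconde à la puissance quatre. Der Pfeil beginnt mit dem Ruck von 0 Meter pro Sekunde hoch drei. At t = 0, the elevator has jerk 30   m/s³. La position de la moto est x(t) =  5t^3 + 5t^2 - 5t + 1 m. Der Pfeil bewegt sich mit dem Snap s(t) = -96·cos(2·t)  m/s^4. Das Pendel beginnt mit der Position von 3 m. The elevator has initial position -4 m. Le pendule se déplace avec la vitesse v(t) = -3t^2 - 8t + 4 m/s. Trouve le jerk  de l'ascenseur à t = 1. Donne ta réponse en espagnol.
Necesitamos integrar nuestra ecuación del snap s(t) = 720·t^2 + 600·t + 96 1 vez. Integrando el snap y usando la condición inicial j(0) = 30, obtenemos j(t) = 240·t^3 + 300·t^2 + 96·t + 30. Tenemos la sacudida j(t) = 240·t^3 + 300·t^2 + 96·t + 30. Sustituyendo t = 1: j(1) = 666.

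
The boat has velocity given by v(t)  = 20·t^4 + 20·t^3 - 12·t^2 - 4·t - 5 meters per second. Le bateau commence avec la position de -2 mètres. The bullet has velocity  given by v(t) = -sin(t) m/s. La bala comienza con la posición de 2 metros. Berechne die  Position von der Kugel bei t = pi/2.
Ausgehend von der Geschwindigkeit v(t) = -sin(t), nehmen wir 1 Integral. Das Integral von der Geschwindigkeit ist die Position. Mit x(0) = 2 erhalten wir x(t) = cos(t) + 1. Aus der Gleichung für die Position x(t) = cos(t) + 1, setzen wir t = pi/2 ein und erhalten x = 1.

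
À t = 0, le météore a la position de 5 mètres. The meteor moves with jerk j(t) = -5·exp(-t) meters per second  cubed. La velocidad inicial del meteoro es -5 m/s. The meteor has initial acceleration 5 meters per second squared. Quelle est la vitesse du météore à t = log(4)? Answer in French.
Nous devons trouver l'intégrale de notre équation du jerk j(t) = -5·exp(-t) 2 fois. En prenant ∫j(t)dt et en appliquant a(0) = 5, nous trouvons a(t) = 5·exp(-t). En prenant ∫a(t)dt et en appliquant v(0) = -5, nous trouvons v(t) = -5·exp(-t). De l'équation de la vitesse v(t) = -5·exp(-t), nous substituons t = log(4) pour obtenir v = -5/4.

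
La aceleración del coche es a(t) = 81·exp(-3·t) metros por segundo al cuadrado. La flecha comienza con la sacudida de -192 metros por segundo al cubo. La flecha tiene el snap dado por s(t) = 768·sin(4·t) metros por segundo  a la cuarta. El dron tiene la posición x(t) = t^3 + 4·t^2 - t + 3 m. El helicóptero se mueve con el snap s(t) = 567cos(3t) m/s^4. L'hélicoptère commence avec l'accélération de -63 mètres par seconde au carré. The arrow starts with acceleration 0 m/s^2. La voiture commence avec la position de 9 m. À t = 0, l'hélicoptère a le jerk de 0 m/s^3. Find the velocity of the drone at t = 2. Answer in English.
We must differentiate our position equation x(t) = t^3 + 4·t^2 - t + 3 1 time. The derivative of position gives velocity: v(t) = 3·t^2 + 8·t - 1. From the given velocity equation v(t) = 3·t^2 + 8·t - 1, we substitute t = 2 to get v = 27.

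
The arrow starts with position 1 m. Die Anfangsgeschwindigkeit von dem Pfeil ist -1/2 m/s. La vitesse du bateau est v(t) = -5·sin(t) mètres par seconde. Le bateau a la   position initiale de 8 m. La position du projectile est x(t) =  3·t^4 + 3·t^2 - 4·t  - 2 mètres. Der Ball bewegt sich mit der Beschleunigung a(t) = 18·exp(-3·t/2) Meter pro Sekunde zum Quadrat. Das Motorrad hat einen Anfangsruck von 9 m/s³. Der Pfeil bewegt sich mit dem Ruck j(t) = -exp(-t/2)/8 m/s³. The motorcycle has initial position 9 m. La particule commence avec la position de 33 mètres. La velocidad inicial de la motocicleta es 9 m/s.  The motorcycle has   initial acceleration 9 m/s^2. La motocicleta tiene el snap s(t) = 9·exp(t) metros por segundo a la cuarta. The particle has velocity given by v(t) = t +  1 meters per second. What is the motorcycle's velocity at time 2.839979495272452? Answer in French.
Pour résoudre ceci, nous devons prendre 3 intégrales de notre équation du snap s(t) = 9·exp(t). La primitive du snap, avec j(0) = 9, donne le jerk: j(t) = 9·exp(t). En intégrant le jerk et en utilisant la condition initiale a(0) = 9, nous obtenons a(t) = 9·exp(t). En intégrant l'accélération et en utilisant la condition initiale v(0) = 9, nous obtenons v(t) = 9·exp(t). De l'équation de la vitesse v(t) = 9·exp(t), nous substituons t = 2.839979495272452 pour obtenir v = 154.038731279714.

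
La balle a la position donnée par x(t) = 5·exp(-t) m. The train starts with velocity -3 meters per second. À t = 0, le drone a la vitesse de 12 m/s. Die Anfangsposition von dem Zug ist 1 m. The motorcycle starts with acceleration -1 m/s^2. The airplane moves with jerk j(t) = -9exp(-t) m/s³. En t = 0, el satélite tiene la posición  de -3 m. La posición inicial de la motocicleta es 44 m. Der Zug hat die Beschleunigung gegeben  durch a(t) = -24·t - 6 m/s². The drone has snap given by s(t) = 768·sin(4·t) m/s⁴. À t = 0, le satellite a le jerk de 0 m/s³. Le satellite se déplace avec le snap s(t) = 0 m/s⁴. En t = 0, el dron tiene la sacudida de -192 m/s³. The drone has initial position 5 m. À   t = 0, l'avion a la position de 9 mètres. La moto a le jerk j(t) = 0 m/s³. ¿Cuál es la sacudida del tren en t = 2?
Para resolver esto, necesitamos tomar 1 derivada de nuestra ecuación de la aceleración a(t) = -24·t - 6. Tomando d/dt de a(t), encontramos j(t) = -24. Tenemos la sacudida j(t) = -24. Sustituyendo t = 2: j(2) = -24.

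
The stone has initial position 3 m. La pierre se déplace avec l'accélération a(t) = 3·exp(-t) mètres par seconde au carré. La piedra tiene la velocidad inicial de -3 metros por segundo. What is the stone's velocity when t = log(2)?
To solve this, we need to take 1 integral of our acceleration equation a(t) = 3·exp(-t). Finding the antiderivative of a(t) and using v(0) = -3: v(t) = -3·exp(-t). Using v(t) = -3·exp(-t) and substituting t = log(2), we find v = -3/2.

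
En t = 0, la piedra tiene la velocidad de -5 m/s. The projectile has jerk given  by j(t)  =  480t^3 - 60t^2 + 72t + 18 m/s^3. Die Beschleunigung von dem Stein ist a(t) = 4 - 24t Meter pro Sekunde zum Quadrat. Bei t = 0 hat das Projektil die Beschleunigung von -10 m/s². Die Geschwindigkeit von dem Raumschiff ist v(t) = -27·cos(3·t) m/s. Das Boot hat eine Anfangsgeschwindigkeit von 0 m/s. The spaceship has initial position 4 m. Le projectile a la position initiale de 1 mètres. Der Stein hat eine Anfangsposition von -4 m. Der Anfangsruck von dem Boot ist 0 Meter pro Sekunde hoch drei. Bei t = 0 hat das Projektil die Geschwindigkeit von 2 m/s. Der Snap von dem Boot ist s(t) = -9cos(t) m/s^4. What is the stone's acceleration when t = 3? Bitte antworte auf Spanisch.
Tenemos la aceleración a(t) = 4 - 24·t. Sustituyendo t = 3: a(3) = -68.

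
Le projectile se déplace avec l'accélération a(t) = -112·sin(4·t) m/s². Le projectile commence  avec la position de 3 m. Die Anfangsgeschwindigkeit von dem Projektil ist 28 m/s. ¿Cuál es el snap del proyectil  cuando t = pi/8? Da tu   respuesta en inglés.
Starting from acceleration a(t) = -112·sin(4·t), we take 2 derivatives. Differentiating acceleration, we get jerk: j(t) = -448·cos(4·t). Differentiating jerk, we get snap: s(t) = 1792·sin(4·t). We have snap s(t) = 1792·sin(4·t). Substituting t = pi/8: s(pi/8) = 1792.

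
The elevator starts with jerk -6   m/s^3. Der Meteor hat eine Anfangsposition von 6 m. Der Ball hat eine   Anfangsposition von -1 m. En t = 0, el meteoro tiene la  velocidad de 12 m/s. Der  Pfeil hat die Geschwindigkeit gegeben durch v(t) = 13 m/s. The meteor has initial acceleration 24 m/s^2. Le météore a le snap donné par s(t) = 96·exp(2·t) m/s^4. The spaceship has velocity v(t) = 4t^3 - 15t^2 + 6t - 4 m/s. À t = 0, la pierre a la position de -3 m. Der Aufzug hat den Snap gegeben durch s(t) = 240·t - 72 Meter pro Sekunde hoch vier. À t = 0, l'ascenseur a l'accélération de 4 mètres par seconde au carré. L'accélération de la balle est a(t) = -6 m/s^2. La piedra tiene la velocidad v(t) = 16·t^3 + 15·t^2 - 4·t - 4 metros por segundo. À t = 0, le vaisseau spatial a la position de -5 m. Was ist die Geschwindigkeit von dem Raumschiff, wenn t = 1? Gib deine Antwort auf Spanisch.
Tenemos la velocidad v(t) = 4·t^3 - 15·t^2 + 6·t - 4. Sustituyendo t = 1: v(1) = -9.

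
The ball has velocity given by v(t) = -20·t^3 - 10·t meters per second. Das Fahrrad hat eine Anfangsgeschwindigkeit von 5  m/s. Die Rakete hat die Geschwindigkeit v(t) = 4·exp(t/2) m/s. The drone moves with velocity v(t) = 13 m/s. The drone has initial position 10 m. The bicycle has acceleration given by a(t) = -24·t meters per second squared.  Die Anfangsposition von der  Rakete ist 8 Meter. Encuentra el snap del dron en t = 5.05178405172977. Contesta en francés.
Pour résoudre ceci, nous devons prendre 3 dérivées de notre équation de la vitesse v(t) = 13. En dérivant la vitesse, nous obtenons l'accélération: a(t) = 0. En dérivant l'accélération, nous obtenons le jerk: j(t) = 0. En prenant d/dt de j(t), nous trouvons s(t) = 0. De l'équation du snap s(t) = 0, nous substituons t = 5.05178405172977 pour obtenir s = 0.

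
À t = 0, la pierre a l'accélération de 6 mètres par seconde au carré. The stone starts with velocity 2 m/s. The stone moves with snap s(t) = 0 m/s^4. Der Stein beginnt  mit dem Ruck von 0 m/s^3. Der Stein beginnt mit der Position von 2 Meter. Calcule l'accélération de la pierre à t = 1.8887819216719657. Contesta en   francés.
Nous devons trouver la primitive de notre équation du snap s(t) = 0 2 fois. En intégrant le snap et en utilisant la condition initiale j(0) = 0, nous obtenons j(t) = 0. La primitive du jerk, avec a(0) = 6, donne l'accélération: a(t) = 6. En utilisant a(t) = 6 et en substituant t = 1.8887819216719657, nous trouvons a = 6.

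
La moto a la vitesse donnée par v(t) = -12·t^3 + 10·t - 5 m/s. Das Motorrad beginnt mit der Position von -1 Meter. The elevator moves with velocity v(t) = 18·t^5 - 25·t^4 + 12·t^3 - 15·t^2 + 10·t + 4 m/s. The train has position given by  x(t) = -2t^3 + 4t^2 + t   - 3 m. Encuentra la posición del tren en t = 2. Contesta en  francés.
Nous avons la position x(t) = -2·t^3 + 4·t^2 + t - 3. En substituant t = 2: x(2) = -1.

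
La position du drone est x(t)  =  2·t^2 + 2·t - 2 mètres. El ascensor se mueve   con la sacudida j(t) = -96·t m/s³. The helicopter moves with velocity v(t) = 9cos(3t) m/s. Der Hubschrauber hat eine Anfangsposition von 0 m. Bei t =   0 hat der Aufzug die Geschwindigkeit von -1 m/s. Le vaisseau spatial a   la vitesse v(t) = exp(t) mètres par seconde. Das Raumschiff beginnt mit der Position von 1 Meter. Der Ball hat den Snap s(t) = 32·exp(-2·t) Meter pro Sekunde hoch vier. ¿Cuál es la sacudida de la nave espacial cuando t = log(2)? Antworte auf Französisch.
En partant de la vitesse v(t) = exp(t), nous prenons 2 dérivées. En dérivant la vitesse, nous obtenons l'accélération: a(t) = exp(t). En dérivant l'accélération, nous obtenons le jerk: j(t) = exp(t). Nous avons le jerk j(t) = exp(t). En substituant t = log(2): j(log(2)) = 2.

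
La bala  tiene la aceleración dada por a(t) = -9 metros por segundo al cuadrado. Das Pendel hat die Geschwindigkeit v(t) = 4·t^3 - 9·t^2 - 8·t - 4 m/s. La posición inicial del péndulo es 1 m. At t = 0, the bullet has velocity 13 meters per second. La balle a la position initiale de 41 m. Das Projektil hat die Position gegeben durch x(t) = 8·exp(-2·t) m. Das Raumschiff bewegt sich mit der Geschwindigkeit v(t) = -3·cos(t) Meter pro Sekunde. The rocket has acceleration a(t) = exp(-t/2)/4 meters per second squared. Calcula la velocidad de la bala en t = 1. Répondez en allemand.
Ausgehend von der Beschleunigung a(t) = -9, nehmen wir 1 Integral. Das Integral von der Beschleunigung, mit v(0) = 13, ergibt die Geschwindigkeit: v(t) = 13 - 9·t. Aus der Gleichung für die Geschwindigkeit v(t) = 13 - 9·t, setzen wir t = 1 ein und erhalten v = 4.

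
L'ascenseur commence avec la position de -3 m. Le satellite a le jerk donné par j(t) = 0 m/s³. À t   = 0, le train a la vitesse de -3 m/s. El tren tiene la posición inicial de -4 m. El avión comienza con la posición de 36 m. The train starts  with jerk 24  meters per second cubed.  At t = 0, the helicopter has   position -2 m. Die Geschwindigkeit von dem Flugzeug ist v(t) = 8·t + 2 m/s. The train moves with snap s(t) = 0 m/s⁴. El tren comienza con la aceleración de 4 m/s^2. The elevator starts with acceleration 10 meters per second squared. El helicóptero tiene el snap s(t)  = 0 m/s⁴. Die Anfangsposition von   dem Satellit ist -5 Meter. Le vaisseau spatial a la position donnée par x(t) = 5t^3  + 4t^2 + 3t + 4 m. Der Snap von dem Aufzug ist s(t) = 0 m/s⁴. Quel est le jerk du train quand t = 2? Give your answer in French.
En partant du snap s(t) = 0, nous prenons 1 intégrale. En prenant ∫s(t)dt et en appliquant j(0) = 24, nous trouvons j(t) = 24. Nous avons le jerk j(t) = 24. En substituant t = 2: j(2) = 24.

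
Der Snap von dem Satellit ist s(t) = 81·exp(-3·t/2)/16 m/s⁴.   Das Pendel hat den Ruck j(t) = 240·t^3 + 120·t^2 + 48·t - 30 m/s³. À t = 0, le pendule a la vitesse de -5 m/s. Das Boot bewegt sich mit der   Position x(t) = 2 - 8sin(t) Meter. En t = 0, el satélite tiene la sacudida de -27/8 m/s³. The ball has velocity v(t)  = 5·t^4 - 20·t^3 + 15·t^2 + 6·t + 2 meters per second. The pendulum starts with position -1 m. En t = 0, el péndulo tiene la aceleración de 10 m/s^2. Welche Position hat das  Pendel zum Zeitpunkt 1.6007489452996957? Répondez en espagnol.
Partiendo de la sacudida j(t) = 240·t^3 + 120·t^2 + 48·t - 30, tomamos 3 antiderivadas. La antiderivada de la sacudida es la aceleración. Usando a(0) = 10, obtenemos a(t) = 60·t^4 + 40·t^3 + 24·t^2 - 30·t + 10. Integrando la aceleración y usando la condición inicial v(0) = -5, obtenemos v(t) = 12·t^5 + 10·t^4 + 8·t^3 - 15·t^2 + 10·t - 5. La integral de la velocidad, con x(0) = -1, da la posición: x(t) = 2·t^6 + 2·t^5 + 2·t^4 - 5·t^3 + 5·t^2 - 5·t - 1. Tenemos la posición x(t) = 2·t^6 + 2·t^5 + 2·t^4 - 5·t^3 + 5·t^2 - 5·t - 1. Sustituyendo t = 1.6007489452996957: x(1.6007489452996957) = 51.1006572447988.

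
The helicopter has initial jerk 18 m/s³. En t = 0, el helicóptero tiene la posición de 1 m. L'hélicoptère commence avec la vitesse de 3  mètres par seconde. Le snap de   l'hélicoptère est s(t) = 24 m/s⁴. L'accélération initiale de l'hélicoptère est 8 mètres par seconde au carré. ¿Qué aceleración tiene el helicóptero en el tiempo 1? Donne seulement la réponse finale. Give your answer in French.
La réponse est 38.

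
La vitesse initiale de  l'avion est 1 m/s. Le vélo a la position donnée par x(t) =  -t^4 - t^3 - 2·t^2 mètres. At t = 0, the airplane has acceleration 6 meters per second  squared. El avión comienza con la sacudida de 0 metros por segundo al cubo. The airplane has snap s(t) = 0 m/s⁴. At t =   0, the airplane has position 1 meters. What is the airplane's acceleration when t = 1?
To solve this, we need to take 2 integrals of our snap equation s(t) = 0. Integrating snap and using the initial condition j(0) = 0, we get j(t) = 0. The antiderivative of jerk is acceleration. Using a(0) = 6, we get a(t) = 6. Using a(t) = 6 and substituting t = 1, we find a = 6.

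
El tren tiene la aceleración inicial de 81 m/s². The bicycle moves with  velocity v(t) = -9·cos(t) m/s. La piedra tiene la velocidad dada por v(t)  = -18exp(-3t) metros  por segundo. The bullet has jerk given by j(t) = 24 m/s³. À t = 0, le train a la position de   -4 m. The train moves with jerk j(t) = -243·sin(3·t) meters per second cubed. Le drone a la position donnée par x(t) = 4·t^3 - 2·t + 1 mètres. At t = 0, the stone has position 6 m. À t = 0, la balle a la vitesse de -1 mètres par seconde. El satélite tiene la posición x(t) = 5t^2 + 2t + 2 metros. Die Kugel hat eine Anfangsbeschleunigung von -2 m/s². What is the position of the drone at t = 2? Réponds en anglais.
Using x(t) = 4·t^3 - 2·t + 1 and substituting t = 2, we find x = 29.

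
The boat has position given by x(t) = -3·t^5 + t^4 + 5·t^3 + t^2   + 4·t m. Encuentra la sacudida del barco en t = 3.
Partiendo de la posición x(t) = -3·t^5 + t^4 + 5·t^3 + t^2 + 4·t, tomamos 3 derivadas. Derivando la posición, obtenemos la velocidad: v(t) = -15·t^4 + 4·t^3 + 15·t^2 + 2·t + 4. La derivada de la velocidad da la aceleración: a(t) = -60·t^3 + 12·t^2 + 30·t + 2. Tomando d/dt de a(t), encontramos j(t) = -180·t^2 + 24·t + 30. Tenemos la sacudida j(t) = -180·t^2 + 24·t + 30. Sustituyendo t = 3: j(3) = -1518.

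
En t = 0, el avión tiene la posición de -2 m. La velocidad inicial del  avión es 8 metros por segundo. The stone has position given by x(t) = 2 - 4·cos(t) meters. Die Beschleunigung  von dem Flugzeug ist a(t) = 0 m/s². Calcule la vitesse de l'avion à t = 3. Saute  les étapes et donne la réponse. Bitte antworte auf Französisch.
La réponse est 8.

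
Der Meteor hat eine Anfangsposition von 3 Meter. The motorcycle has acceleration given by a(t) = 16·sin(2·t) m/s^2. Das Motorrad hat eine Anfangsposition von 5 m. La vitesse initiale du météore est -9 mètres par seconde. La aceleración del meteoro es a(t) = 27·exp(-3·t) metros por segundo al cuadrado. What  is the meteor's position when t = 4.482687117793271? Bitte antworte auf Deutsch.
Wir müssen die Stammfunktion unserer Gleichung für die Beschleunigung a(t) = 27·exp(-3·t) 2-mal finden. Die Stammfunktion von der Beschleunigung, mit v(0) = -9, ergibt die Geschwindigkeit: v(t) = -9·exp(-3·t). Durch Integration von der Geschwindigkeit und Verwendung der Anfangsbedingung x(0) = 3, erhalten wir x(t) = 3·exp(-3·t). Mit x(t) = 3·exp(-3·t) und Einsetzen von t = 4.482687117793271, finden wir x = 0.00000433213933718192.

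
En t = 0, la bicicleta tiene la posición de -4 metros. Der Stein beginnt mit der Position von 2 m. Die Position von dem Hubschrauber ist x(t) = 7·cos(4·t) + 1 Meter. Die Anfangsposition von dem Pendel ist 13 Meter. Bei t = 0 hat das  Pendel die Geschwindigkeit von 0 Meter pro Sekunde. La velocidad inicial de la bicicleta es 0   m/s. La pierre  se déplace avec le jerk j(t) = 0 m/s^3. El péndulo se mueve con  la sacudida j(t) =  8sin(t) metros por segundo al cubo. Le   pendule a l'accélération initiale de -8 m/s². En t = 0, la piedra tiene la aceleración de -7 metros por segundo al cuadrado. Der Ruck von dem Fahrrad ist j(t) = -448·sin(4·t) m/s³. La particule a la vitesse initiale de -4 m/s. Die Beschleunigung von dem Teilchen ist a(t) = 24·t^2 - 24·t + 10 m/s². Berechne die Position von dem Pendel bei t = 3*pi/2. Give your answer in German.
Wir müssen unsere Gleichung für den Ruck j(t) = 8·sin(t) 3-mal integrieren. Durch Integration von dem Ruck und Verwendung der Anfangsbedingung a(0) = -8, erhalten wir a(t) = -8·cos(t). Das Integral von der Beschleunigung ist die Geschwindigkeit. Mit v(0) = 0 erhalten wir v(t) = -8·sin(t). Das Integral von der Geschwindigkeit, mit x(0) = 13, ergibt die Position: x(t) = 8·cos(t) + 5. Aus der Gleichung für die Position x(t) = 8·cos(t) + 5, setzen wir t = 3*pi/2 ein und erhalten x = 5.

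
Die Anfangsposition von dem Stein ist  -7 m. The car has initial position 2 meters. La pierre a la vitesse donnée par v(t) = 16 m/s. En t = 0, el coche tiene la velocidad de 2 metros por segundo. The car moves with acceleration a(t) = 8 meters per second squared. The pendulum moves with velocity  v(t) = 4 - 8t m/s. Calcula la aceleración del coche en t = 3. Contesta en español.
De la ecuación de la aceleración a(t) = 8, sustituimos t = 3 para obtener a = 8.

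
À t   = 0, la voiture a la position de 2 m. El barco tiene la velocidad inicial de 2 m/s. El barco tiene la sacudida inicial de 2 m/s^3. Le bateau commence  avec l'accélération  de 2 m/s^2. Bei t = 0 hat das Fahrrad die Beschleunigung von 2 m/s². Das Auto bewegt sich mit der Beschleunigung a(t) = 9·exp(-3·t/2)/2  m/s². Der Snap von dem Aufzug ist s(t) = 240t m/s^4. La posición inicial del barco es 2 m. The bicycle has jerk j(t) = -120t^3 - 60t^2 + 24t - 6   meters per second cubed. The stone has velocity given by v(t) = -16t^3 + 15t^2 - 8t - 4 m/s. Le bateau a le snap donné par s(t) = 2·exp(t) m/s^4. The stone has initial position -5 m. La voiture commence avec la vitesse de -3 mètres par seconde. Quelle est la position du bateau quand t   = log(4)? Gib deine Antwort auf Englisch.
Starting from snap s(t) = 2·exp(t), we take 4 integrals. Taking ∫s(t)dt and applying j(0) = 2, we find j(t) = 2·exp(t). Integrating jerk and using the initial condition a(0) = 2, we get a(t) = 2·exp(t). Integrating acceleration and using the initial condition v(0) = 2, we get v(t) = 2·exp(t). Taking ∫v(t)dt and applying x(0) = 2, we find x(t) = 2·exp(t). From the given position equation x(t) = 2·exp(t), we substitute t = log(4) to get x = 8.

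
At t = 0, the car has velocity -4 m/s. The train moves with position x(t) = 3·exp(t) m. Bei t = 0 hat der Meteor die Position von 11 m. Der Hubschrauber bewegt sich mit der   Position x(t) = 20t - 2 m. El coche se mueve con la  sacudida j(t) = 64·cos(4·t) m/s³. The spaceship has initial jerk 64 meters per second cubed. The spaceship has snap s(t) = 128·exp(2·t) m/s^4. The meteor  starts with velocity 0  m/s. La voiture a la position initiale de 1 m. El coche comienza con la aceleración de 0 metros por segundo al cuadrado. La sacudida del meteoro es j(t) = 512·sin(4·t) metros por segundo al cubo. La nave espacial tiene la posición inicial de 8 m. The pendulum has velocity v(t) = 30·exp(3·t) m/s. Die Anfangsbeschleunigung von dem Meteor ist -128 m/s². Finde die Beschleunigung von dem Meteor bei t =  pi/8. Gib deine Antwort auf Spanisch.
Para resolver esto, necesitamos tomar 1 antiderivada de nuestra ecuación de la sacudida j(t) = 512·sin(4·t). Tomando ∫j(t)dt y aplicando a(0) = -128, encontramos a(t) = -128·cos(4·t). Tenemos la aceleración a(t) = -128·cos(4·t). Sustituyendo t = pi/8: a(pi/8) = 0.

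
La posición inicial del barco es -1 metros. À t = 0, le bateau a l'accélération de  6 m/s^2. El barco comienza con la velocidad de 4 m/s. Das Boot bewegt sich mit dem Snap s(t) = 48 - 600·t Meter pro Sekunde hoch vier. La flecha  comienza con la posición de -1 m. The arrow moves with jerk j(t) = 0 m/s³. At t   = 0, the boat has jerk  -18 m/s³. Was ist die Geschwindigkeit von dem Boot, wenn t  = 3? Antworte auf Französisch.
En partant du snap s(t) = 48 - 600·t, nous prenons 3 primitives. En prenant ∫s(t)dt et en appliquant j(0) = -18, nous trouvons j(t) = -300·t^2 + 48·t - 18. La primitive du jerk est l'accélération. En utilisant a(0) = 6, nous obtenons a(t) = -100·t^3 + 24·t^2 - 18·t + 6. L'intégrale de l'accélération, avec v(0) = 4, donne la vitesse: v(t) = -25·t^4 + 8·t^3 - 9·t^2 + 6·t + 4. Nous avons la vitesse v(t) = -25·t^4 + 8·t^3 - 9·t^2 + 6·t + 4. En substituant t = 3: v(3) = -1868.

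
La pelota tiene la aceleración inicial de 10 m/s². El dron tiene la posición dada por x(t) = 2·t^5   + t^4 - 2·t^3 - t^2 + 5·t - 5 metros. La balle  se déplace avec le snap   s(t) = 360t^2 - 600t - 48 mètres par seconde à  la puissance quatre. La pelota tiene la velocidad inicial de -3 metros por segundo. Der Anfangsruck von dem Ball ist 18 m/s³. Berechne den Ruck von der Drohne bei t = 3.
Um dies zu lösen, müssen wir 3 Ableitungen unserer Gleichung für die Position x(t) = 2·t^5 + t^4 - 2·t^3 - t^2 + 5·t - 5 nehmen. Durch Ableiten von der Position erhalten wir die Geschwindigkeit: v(t) = 10·t^4 + 4·t^3 - 6·t^2 - 2·t + 5. Die Ableitung von der Geschwindigkeit ergibt die Beschleunigung: a(t) = 40·t^3 + 12·t^2 - 12·t - 2. Durch Ableiten von der Beschleunigung erhalten wir den Ruck: j(t) = 120·t^2 + 24·t - 12. Aus der Gleichung für den Ruck j(t) = 120·t^2 + 24·t - 12, setzen wir t = 3 ein und erhalten j = 1140.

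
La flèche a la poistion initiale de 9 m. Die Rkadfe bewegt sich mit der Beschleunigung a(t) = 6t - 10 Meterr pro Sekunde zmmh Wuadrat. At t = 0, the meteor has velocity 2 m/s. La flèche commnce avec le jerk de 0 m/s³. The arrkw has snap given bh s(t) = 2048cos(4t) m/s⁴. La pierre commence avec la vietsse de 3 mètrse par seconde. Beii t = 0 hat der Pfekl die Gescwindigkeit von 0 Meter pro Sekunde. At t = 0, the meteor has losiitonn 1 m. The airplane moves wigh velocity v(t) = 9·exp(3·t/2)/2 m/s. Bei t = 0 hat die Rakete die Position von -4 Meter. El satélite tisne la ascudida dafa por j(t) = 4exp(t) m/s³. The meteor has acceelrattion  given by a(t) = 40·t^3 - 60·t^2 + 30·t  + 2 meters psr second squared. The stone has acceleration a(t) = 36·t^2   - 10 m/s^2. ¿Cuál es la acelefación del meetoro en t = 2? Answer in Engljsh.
Using a(t) = 40·t^3 - 60·t^2 + 30·t + 2 and substituting t = 2, we find a = 142.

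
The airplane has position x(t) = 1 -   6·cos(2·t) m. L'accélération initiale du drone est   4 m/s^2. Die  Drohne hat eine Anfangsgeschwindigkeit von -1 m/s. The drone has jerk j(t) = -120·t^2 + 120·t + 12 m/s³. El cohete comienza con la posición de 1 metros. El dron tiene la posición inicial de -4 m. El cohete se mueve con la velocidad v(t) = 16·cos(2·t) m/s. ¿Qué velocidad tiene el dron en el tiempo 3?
Para resolver esto, necesitamos tomar 2 antiderivadas de nuestra ecuación de la sacudida j(t) = -120·t^2 + 120·t + 12. La integral de la sacudida es la aceleración. Usando a(0) = 4, obtenemos a(t) = -40·t^3 + 60·t^2 + 12·t + 4. La integral de la aceleración es la velocidad. Usando v(0) = -1, obtenemos v(t) = -10·t^4 + 20·t^3 + 6·t^2 + 4·t - 1. Usando v(t) = -10·t^4 + 20·t^3 + 6·t^2 + 4·t - 1 y sustituyendo t = 3, encontramos v = -205.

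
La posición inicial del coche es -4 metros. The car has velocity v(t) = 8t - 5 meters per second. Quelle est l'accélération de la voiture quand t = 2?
En partant de la vitesse v(t) = 8·t - 5, nous prenons 1 dérivée. En prenant d/dt de v(t), nous trouvons a(t) = 8. Nous avons l'accélération a(t) = 8. En substituant t = 2: a(2) = 8.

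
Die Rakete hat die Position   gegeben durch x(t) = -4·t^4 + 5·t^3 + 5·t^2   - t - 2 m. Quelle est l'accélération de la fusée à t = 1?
Pour résoudre ceci, nous devons prendre 2 dérivées de notre équation de la position x(t) = -4·t^4 + 5·t^3 + 5·t^2 - t - 2. En dérivant la position, nous obtenons la vitesse: v(t) = -16·t^3 + 15·t^2 + 10·t - 1. En prenant d/dt de v(t), nous trouvons a(t) = -48·t^2 + 30·t + 10. De l'équation de l'accélération a(t) = -48·t^2 + 30·t + 10, nous substituons t = 1 pour obtenir a = -8.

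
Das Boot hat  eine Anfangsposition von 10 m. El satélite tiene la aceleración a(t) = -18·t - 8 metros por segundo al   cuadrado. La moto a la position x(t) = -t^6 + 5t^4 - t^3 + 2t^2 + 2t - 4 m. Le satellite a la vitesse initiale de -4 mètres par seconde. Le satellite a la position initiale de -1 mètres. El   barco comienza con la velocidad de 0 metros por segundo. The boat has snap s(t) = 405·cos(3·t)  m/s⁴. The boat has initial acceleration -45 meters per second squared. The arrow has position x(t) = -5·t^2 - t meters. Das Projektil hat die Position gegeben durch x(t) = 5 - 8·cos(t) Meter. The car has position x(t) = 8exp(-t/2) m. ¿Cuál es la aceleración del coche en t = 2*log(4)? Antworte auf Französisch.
Nous devons dériver notre équation de la position x(t) = 8·exp(-t/2) 2 fois. En prenant d/dt de x(t), nous trouvons v(t) = -4·exp(-t/2). La dérivée de la vitesse donne l'accélération: a(t) = 2·exp(-t/2). De l'équation de l'accélération a(t) = 2·exp(-t/2), nous substituons t = 2*log(4) pour obtenir a = 1/2.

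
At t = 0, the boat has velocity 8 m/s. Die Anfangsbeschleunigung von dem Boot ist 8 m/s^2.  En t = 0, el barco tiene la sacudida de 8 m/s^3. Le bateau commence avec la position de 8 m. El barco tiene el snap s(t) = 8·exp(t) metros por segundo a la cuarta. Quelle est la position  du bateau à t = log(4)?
En partant du snap s(t) = 8·exp(t), nous prenons 4 primitives. En prenant ∫s(t)dt et en appliquant j(0) = 8, nous trouvons j(t) = 8·exp(t). En intégrant le jerk et en utilisant la condition initiale a(0) = 8, nous obtenons a(t) = 8·exp(t). L'intégrale de l'accélération est la vitesse. En utilisant v(0) = 8, nous obtenons v(t) = 8·exp(t). En intégrant la vitesse et en utilisant la condition initiale x(0) = 8, nous obtenons x(t) = 8·exp(t). De l'équation de la position x(t) = 8·exp(t), nous substituons t = log(4) pour obtenir x = 32.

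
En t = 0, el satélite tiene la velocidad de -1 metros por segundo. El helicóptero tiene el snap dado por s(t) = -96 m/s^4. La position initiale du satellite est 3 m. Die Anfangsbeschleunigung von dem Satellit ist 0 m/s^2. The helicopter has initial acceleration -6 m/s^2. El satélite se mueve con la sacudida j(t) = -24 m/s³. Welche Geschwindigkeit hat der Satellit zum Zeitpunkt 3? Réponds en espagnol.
Partiendo de la sacudida j(t) = -24, tomamos 2 antiderivadas. La integral de la sacudida es la aceleración. Usando a(0) = 0, obtenemos a(t) = -24·t. Tomando ∫a(t)dt y aplicando v(0) = -1, encontramos v(t) = -12·t^2 - 1. Usando v(t) = -12·t^2 - 1 y sustituyendo t = 3, encontramos v = -109.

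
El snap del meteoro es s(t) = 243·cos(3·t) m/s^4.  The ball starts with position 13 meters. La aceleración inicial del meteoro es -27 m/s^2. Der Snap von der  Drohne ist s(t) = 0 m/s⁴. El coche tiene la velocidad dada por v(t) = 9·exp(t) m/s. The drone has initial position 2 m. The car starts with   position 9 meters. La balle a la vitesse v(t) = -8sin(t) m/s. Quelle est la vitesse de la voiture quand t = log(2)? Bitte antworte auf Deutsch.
Mit v(t) = 9·exp(t) und Einsetzen von t = log(2), finden wir v = 18.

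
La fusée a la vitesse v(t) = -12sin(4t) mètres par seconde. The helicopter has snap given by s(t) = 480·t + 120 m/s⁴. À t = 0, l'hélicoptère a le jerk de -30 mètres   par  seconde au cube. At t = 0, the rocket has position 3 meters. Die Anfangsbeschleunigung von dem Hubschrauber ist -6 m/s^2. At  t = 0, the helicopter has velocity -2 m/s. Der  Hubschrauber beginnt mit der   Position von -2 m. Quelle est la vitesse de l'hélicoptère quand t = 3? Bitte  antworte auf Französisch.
Pour résoudre ceci, nous devons prendre 3 intégrales de notre équation du snap s(t) = 480·t + 120. En prenant ∫s(t)dt et en appliquant j(0) = -30, nous trouvons j(t) = 240·t^2 + 120·t - 30. En intégrant le jerk et en utilisant la condition initiale a(0) = -6, nous obtenons a(t) = 80·t^3 + 60·t^2 - 30·t - 6. En intégrant l'accélération et en utilisant la condition initiale v(0) = -2, nous obtenons v(t) = 20·t^4 + 20·t^3 - 15·t^2 - 6·t - 2. De l'équation de la vitesse v(t) = 20·t^4 + 20·t^3 - 15·t^2 - 6·t - 2, nous substituons t = 3 pour obtenir v = 2005.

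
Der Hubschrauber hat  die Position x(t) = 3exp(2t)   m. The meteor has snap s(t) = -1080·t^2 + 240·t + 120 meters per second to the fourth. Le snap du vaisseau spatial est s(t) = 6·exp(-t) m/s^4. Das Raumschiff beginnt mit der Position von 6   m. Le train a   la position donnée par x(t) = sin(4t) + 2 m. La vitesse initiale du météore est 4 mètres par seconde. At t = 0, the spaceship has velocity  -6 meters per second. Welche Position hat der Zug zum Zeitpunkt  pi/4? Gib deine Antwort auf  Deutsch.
Wir haben die Position x(t) = sin(4·t) + 2. Durch Einsetzen von t = pi/4: x(pi/4) = 2.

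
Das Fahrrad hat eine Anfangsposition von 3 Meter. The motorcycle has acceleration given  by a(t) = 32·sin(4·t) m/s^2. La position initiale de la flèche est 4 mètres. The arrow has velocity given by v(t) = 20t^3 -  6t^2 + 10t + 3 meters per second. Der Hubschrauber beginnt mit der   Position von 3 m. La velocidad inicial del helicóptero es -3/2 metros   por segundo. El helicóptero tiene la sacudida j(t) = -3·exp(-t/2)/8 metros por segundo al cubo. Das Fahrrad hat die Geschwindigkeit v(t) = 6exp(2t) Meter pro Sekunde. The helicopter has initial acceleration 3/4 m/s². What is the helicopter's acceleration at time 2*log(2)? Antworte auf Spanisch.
Debemos encontrar la integral de nuestra ecuación de la sacudida j(t) = -3·exp(-t/2)/8 1 vez. Integrando la sacudida y usando la condición inicial a(0) = 3/4, obtenemos a(t) = 3·exp(-t/2)/4. Tenemos la aceleración a(t) = 3·exp(-t/2)/4. Sustituyendo t = 2*log(2): a(2*log(2)) = 3/8.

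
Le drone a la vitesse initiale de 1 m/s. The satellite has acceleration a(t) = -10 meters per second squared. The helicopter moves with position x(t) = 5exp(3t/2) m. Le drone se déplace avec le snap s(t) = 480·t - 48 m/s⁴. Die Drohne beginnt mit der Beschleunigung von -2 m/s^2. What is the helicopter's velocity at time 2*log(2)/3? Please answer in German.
Ausgehend von der Position x(t) = 5·exp(3·t/2), nehmen wir 1 Ableitung. Durch Ableiten von der Position erhalten wir die Geschwindigkeit: v(t) = 15·exp(3·t/2)/2. Aus der Gleichung für die Geschwindigkeit v(t) = 15·exp(3·t/2)/2, setzen wir t = 2*log(2)/3 ein und erhalten v = 15.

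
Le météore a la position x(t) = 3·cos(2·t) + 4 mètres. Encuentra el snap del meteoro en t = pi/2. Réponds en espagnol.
Para resolver esto, necesitamos tomar 4 derivadas de nuestra ecuación de la posición x(t) = 3·cos(2·t) + 4. Tomando d/dt de x(t), encontramos v(t) = -6·sin(2·t). La derivada de la velocidad da la aceleración: a(t) = -12·cos(2·t). Tomando d/dt de a(t), encontramos j(t) = 24·sin(2·t). Derivando la sacudida, obtenemos el snap: s(t) = 48·cos(2·t). Tenemos el snap s(t) = 48·cos(2·t). Sustituyendo t = pi/2: s(pi/2) = -48.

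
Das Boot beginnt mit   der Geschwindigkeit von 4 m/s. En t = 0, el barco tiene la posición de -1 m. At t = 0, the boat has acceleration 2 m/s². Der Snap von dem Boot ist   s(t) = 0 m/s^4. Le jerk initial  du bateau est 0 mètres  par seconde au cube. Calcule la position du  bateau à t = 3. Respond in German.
Ausgehend von dem Snap s(t) = 0, nehmen wir 4 Integrale. Die Stammfunktion von dem Snap, mit j(0) = 0, ergibt den Ruck: j(t) = 0. Mit ∫j(t)dt und Anwendung von a(0) = 2, finden wir a(t) = 2. Das Integral von der Beschleunigung ist die Geschwindigkeit. Mit v(0) = 4 erhalten wir v(t) = 2·t + 4. Das Integral von der Geschwindigkeit ist die Position. Mit x(0) = -1 erhalten wir x(t) = t^2 + 4·t - 1. Wir haben die Position x(t) = t^2 + 4·t - 1. Durch Einsetzen von t = 3: x(3) = 20.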